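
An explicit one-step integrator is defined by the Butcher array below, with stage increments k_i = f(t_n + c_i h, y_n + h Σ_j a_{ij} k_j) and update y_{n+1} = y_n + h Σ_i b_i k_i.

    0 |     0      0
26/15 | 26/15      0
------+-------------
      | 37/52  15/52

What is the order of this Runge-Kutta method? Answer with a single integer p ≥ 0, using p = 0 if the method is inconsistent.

b = (37/52, 15/52)
c = (0, 26/15)
Σ b_i: 37/52·1 + 15/52·1 = 1 ✓
b·c: 15/52·26/15 = 1/2 ✓; 2 stages ⇒ order 2.

2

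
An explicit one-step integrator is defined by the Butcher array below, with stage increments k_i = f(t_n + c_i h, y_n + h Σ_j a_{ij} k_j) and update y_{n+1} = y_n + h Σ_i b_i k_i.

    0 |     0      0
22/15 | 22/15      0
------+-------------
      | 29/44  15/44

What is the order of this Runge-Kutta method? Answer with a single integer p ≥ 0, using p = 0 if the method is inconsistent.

b = (29/44, 15/44)
c = (0, 22/15)
Σ b_i: 29/44·1 + 15/44·1 = 1 ✓
b·c: 15/44·22/15 = 1/2 ✓; 2 stages ⇒ order 2.

2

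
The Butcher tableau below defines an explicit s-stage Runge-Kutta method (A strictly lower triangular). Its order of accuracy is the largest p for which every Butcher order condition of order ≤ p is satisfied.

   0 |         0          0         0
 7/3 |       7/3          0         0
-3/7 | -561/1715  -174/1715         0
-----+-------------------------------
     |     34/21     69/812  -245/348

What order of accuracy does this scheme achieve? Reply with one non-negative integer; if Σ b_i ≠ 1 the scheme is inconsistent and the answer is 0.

3

b = (34/21, 69/812, -245/348)
c = (0, 7/3, -3/7)
Ac = (0, 0, -58/245)
Σ b_i: 34/21·1 + 69/812·1 + (-245/348)·1 = 1 ✓
b·c: 69/812·7/3 + (-245/348)·(-3/7) = 1/2 ✓
b·c²: 69/812·49/9 + (-245/348)·9/49 = 1/3 ✓
b·Ac: (-245/348)·(-58/245) = 1/6 ✓; 3 stages ⇒ order 3.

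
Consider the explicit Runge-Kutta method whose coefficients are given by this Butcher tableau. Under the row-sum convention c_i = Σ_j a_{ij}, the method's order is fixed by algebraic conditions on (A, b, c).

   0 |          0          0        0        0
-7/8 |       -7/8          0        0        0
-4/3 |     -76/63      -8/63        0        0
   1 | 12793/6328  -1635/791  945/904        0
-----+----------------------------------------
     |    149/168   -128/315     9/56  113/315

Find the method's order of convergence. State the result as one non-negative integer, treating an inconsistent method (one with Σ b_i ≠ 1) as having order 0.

4

b = (149/168, -128/315, 9/56, 113/315)
c = (0, -7/8, -4/3, 1)
Ac = (0, 0, 1/9, 375/904)
Σ b_i: 149/168·1 + (-128/315)·1 + 9/56·1 + 113/315·1 = 1 ✓
b·c: (-128/315)·(-7/8) + 9/56·(-4/3) + 113/315·1 = 1/2 ✓
b·c²: (-128/315)·49/64 + 9/56·16/9 + 113/315·1 = 1/3 ✓
b·Ac: 9/56·1/9 + 113/315·375/904 = 1/6 ✓
b·c³: (-128/315)·(-343/512) + 9/56·(-64/27) + 113/315·1 = 1/4 ✓
b·(c∘Ac): 9/56·(-4/27) + 113/315·375/904 = 1/8 ✓
b·Ac²: 9/56·(-7/72) + 113/315·1995/7232 = 1/12 ✓
b·A²c: 113/315·105/904 = 1/24 ✓; 4 stages ⇒ order 4.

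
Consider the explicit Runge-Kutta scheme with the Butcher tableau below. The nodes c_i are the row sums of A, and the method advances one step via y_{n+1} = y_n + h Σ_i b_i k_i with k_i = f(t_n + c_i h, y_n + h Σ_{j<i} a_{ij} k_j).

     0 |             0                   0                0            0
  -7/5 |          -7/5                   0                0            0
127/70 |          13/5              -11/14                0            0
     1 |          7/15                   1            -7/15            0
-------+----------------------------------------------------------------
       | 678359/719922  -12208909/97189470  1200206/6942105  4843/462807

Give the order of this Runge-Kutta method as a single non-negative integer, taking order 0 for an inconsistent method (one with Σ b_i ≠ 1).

3

b = (678359/719922, -12208909/97189470, 1200206/6942105, 4843/462807)
c = (0, -7/5, 127/70, 1)
Ac = (0, 0, 11/10, -337/150)
Σ b_i: 678359/719922·1 + (-12208909/97189470)·1 + 1200206/6942105·1 + 4843/462807·1 = 1 ✓
b·c: (-12208909/97189470)·(-7/5) + 1200206/6942105·127/70 + 4843/462807·1 = 1/2 ✓
b·c²: (-12208909/97189470)·49/25 + 1200206/6942105·16129/4900 + 4843/462807·1 = 1/3 ✓
b·Ac: 1200206/6942105·11/10 + 4843/462807·(-337/150) = 1/6 ✓
b·c³: (-12208909/97189470)·(-343/125) + 1200206/6942105·2048383/343000 + 4843/462807·1 = 49949801/35996100 ≠ 1/4 ⇒ order 3.
b·(c∘Ac): 1200206/6942105·1397/700 + 4843/462807·(-337/150) = 18600493/57850875 ≠ 1/8
b·Ac²: 1200206/6942105·(-77/50) + 4843/462807·4451/10500 = -1130903/4319532 ≠ 1/12
b·A²c: 4843/462807·(-77/150) = -372911/69421050 ≠ 1/24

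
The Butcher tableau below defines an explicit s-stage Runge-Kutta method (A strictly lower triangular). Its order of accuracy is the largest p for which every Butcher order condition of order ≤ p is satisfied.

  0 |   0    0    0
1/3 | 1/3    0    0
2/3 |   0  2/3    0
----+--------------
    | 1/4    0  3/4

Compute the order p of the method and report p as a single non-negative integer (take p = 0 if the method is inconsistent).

3

b = (1/4, 0, 3/4)
c = (0, 1/3, 2/3)
Ac = (0, 0, 2/9)
Σ b_i: 1/4·1 + 3/4·1 = 1 ✓
b·c: 3/4·2/3 = 1/2 ✓
b·c²: 3/4·4/9 = 1/3 ✓
b·Ac: 3/4·2/9 = 1/6 ✓; 3 stages ⇒ order 3.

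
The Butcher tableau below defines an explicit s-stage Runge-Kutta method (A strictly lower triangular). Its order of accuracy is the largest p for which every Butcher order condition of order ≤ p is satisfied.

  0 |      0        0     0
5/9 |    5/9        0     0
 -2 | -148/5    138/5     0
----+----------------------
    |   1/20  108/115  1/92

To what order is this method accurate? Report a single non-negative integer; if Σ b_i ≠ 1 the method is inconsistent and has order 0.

b = (1/20, 108/115, 1/92)
c = (0, 5/9, -2)
Ac = (0, 0, 46/3)
Σ b_i: 1/20·1 + 108/115·1 + 1/92·1 = 1 ✓
b·c: 108/115·5/9 + 1/92·(-2) = 1/2 ✓
b·c²: 108/115·25/81 + 1/92·4 = 1/3 ✓
b·Ac: 1/92·46/3 = 1/6 ✓; 3 stages ⇒ order 3.

3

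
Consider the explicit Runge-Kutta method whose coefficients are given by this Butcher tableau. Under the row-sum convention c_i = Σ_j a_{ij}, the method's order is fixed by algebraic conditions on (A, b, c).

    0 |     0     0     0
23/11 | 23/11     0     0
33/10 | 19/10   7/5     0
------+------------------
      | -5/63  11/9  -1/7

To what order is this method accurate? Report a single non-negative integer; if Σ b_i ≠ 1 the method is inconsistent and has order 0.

b = (-5/63, 11/9, -1/7)
c = (0, 23/11, 33/10)
Ac = (0, 0, 161/55)
Σ b_i: (-5/63)·1 + 11/9·1 + (-1/7)·1 = 1 ✓
b·c: 11/9·23/11 + (-1/7)·33/10 = 1313/630 ≠ 1/2 ⇒ order 1.

1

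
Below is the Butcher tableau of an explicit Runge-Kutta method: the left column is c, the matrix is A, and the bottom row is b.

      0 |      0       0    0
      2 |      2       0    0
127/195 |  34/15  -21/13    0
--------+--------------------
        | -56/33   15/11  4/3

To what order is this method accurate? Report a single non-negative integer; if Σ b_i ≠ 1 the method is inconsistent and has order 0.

1

b = (-56/33, 15/11, 4/3)
c = (0, 2, 127/195)
Ac = (0, 0, -42/13)
Σ b_i: (-56/33)·1 + 15/11·1 + 4/3·1 = 1 ✓
b·c: 15/11·2 + 4/3·127/195 = 23138/6435 ≠ 1/2 ⇒ order 1.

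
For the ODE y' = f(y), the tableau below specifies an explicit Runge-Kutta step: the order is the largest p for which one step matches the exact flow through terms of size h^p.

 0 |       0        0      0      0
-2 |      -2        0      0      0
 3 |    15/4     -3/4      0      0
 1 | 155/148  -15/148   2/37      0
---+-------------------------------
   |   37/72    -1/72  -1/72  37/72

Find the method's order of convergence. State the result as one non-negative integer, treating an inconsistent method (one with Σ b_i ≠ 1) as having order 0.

b = (37/72, -1/72, -1/72, 37/72)
c = (0, -2, 3, 1)
Ac = (0, 0, 3/2, 27/74)
Σ b_i: 37/72·1 + (-1/72)·1 + (-1/72)·1 + 37/72·1 = 1 ✓
b·c: (-1/72)·(-2) + (-1/72)·3 + 37/72·1 = 1/2 ✓
b·c²: (-1/72)·4 + (-1/72)·9 + 37/72·1 = 1/3 ✓
b·Ac: (-1/72)·3/2 + 37/72·27/74 = 1/6 ✓
b·c³: (-1/72)·(-8) + (-1/72)·27 + 37/72·1 = 1/4 ✓
b·(c∘Ac): (-1/72)·9/2 + 37/72·27/74 = 1/8 ✓
b·Ac²: (-1/72)·(-3) + 37/72·3/37 = 1/12 ✓
b·A²c: 37/72·3/37 = 1/24 ✓; 4 stages ⇒ order 4.

4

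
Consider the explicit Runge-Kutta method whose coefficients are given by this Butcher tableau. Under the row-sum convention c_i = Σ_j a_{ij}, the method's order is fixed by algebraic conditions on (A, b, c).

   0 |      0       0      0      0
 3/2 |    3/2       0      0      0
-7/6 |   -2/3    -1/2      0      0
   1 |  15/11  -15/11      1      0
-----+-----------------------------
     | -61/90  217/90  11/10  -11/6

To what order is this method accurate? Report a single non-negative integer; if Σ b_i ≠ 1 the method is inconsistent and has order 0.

2

b = (-61/90, 217/90, 11/10, -11/6)
c = (0, 3/2, -7/6, 1)
Ac = (0, 0, -3/4, -106/33)
Σ b_i: (-61/90)·1 + 217/90·1 + 11/10·1 + (-11/6)·1 = 1 ✓
b·c: 217/90·3/2 + 11/10·(-7/6) + (-11/6)·1 = 1/2 ✓
b·c²: 217/90·9/4 + 11/10·49/36 + (-11/6)·1 = 229/45 ≠ 1/3 ⇒ order 2.
b·Ac: 11/10·(-3/4) + (-11/6)·(-106/33) = 1823/360 ≠ 1/6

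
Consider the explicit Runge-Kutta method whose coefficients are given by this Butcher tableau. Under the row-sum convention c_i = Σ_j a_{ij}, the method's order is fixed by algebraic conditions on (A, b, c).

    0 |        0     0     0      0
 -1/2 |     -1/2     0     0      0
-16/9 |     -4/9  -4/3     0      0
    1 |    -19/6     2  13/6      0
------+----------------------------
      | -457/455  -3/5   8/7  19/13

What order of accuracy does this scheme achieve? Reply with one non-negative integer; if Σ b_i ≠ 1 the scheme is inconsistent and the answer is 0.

1

b = (-457/455, -3/5, 8/7, 19/13)
c = (0, -1/2, -16/9, 1)
Ac = (0, 0, 2/3, -131/27)
Σ b_i: (-457/455)·1 + (-3/5)·1 + 8/7·1 + 19/13·1 = 1 ✓
b·c: (-3/5)·(-1/2) + 8/7·(-16/9) + 19/13·1 = -2213/8190 ≠ 1/2 ⇒ order 1.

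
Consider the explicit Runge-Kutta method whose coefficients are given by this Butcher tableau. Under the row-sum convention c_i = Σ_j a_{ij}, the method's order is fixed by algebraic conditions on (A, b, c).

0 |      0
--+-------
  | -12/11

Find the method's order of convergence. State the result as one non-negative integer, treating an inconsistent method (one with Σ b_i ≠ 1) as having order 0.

b = (-12/11)
c = (0)
Σ b_i: (-12/11)·1 = -12/11 ≠ 1 ⇒ order 0.

0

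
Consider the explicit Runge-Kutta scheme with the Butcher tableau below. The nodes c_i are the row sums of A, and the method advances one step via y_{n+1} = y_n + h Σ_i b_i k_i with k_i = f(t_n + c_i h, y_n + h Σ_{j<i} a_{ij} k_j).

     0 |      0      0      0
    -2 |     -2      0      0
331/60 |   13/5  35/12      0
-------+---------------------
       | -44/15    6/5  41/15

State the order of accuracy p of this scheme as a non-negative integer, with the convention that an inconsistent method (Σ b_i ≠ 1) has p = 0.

1

b = (-44/15, 6/5, 41/15)
c = (0, -2, 331/60)
Ac = (0, 0, -35/6)
Σ b_i: (-44/15)·1 + 6/5·1 + 41/15·1 = 1 ✓
b·c: 6/5·(-2) + 41/15·331/60 = 11411/900 ≠ 1/2 ⇒ order 1.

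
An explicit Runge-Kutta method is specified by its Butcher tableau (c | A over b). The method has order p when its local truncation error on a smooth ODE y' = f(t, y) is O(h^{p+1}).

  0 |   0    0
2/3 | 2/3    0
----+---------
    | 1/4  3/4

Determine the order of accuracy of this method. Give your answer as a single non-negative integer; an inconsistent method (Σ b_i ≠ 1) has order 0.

b = (1/4, 3/4)
c = (0, 2/3)
Σ b_i: 1/4·1 + 3/4·1 = 1 ✓
b·c: 3/4·2/3 = 1/2 ✓; 2 stages ⇒ order 2.

2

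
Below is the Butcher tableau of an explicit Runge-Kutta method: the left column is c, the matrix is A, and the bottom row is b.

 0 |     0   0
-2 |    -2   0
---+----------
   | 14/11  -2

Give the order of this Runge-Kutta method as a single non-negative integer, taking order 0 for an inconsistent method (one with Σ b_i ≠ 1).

b = (14/11, -2)
c = (0, -2)
Σ b_i: 14/11·1 + (-2)·1 = -8/11 ≠ 1 ⇒ order 0.

0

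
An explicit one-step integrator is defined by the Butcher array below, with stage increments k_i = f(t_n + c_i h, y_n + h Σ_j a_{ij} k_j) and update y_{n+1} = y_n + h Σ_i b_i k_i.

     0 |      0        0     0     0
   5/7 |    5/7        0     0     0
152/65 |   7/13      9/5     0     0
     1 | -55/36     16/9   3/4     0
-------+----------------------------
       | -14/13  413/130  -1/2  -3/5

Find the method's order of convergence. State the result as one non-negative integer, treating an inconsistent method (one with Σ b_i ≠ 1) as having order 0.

2

b = (-14/13, 413/130, -1/2, -3/5)
c = (0, 5/7, 152/65, 1)
Ac = (0, 0, 9/7, 12382/4095)
Σ b_i: (-14/13)·1 + 413/130·1 + (-1/2)·1 + (-3/5)·1 = 1 ✓
b·c: 413/130·5/7 + (-1/2)·152/65 + (-3/5)·1 = 1/2 ✓
b·c²: 413/130·25/49 + (-1/2)·23104/4225 + (-3/5)·1 = -101343/59150 ≠ 1/3 ⇒ order 2.
b·Ac: (-1/2)·9/7 + (-3/5)·12382/4095 = -33539/13650 ≠ 1/6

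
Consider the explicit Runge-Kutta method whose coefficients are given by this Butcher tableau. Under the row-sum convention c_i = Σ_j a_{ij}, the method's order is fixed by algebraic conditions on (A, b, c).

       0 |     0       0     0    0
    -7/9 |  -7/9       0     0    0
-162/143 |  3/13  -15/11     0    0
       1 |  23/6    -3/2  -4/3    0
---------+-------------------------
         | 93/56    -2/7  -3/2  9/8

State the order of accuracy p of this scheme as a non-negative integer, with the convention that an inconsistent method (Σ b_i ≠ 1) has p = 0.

b = (93/56, -2/7, -3/2, 9/8)
c = (0, -7/9, -162/143, 1)
Ac = (0, 0, 35/33, 2297/858)
Σ b_i: 93/56·1 + (-2/7)·1 + (-3/2)·1 + 9/8·1 = 1 ✓
b·c: (-2/7)·(-7/9) + (-3/2)·(-162/143) + 9/8·1 = 31367/10296 ≠ 1/2 ⇒ order 1.

1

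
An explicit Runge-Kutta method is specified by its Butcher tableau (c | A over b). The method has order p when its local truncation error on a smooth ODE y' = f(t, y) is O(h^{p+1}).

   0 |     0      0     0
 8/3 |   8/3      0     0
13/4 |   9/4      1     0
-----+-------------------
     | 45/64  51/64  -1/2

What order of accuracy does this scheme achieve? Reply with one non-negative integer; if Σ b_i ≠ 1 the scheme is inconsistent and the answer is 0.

b = (45/64, 51/64, -1/2)
c = (0, 8/3, 13/4)
Ac = (0, 0, 8/3)
Σ b_i: 45/64·1 + 51/64·1 + (-1/2)·1 = 1 ✓
b·c: 51/64·8/3 + (-1/2)·13/4 = 1/2 ✓
b·c²: 51/64·64/9 + (-1/2)·169/16 = 37/96 ≠ 1/3 ⇒ order 2.
b·Ac: (-1/2)·8/3 = -4/3 ≠ 1/6

2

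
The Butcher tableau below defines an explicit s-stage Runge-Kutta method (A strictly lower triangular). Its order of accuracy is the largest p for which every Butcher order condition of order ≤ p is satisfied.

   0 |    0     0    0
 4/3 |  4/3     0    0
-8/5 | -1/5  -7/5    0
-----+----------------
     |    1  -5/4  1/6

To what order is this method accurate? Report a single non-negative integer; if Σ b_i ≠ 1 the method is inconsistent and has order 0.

0

b = (1, -5/4, 1/6)
c = (0, 4/3, -8/5)
Ac = (0, 0, -28/15)
Σ b_i: 1·1 + (-5/4)·1 + 1/6·1 = -1/12 ≠ 1 ⇒ order 0.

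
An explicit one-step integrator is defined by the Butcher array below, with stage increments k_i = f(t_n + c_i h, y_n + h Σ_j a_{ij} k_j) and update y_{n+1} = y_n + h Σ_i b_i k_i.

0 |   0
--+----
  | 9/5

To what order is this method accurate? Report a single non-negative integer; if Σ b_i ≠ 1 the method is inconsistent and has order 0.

0

b = (9/5)
c = (0)
Σ b_i: 9/5·1 = 9/5 ≠ 1 ⇒ order 0.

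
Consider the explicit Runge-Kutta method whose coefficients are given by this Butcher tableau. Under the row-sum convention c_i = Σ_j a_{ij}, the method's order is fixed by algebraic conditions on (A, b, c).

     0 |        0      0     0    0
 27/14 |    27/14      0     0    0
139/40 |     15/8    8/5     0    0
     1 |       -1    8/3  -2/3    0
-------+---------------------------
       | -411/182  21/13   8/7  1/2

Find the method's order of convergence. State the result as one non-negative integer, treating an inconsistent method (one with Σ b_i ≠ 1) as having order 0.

b = (-411/182, 21/13, 8/7, 1/2)
c = (0, 27/14, 139/40, 1)
Ac = (0, 0, 108/35, 1187/420)
Σ b_i: (-411/182)·1 + 21/13·1 + 8/7·1 + 1/2·1 = 1 ✓
b·c: 21/13·27/14 + 8/7·139/40 + 1/2·1 = 3452/455 ≠ 1/2 ⇒ order 1.

1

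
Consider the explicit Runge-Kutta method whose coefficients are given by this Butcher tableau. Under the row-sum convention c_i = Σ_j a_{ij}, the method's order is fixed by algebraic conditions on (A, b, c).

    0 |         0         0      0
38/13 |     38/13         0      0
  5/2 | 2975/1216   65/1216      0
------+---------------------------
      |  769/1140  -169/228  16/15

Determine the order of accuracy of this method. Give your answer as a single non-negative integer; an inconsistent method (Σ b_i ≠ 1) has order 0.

b = (769/1140, -169/228, 16/15)
c = (0, 38/13, 5/2)
Ac = (0, 0, 5/32)
Σ b_i: 769/1140·1 + (-169/228)·1 + 16/15·1 = 1 ✓
b·c: (-169/228)·38/13 + 16/15·5/2 = 1/2 ✓
b·c²: (-169/228)·1444/169 + 16/15·25/4 = 1/3 ✓
b·Ac: 16/15·5/32 = 1/6 ✓; 3 stages ⇒ order 3.

3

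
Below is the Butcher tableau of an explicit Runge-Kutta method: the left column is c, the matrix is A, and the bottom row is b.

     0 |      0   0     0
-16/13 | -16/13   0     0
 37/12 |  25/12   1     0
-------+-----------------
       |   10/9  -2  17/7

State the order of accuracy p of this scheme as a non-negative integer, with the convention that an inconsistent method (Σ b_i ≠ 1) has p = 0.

0

b = (10/9, -2, 17/7)
c = (0, -16/13, 37/12)
Ac = (0, 0, -16/13)
Σ b_i: 10/9·1 + (-2)·1 + 17/7·1 = 97/63 ≠ 1 ⇒ order 0.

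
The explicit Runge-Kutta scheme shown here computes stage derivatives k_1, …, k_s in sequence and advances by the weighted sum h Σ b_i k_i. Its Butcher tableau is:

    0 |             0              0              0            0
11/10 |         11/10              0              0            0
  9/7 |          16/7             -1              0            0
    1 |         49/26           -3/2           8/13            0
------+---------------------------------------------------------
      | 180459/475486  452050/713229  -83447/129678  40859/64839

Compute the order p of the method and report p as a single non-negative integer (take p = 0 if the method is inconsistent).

3

b = (180459/475486, 452050/713229, -83447/129678, 40859/64839)
c = (0, 11/10, 9/7, 1)
Ac = (0, 0, -11/10, -1563/1820)
Σ b_i: 180459/475486·1 + 452050/713229·1 + (-83447/129678)·1 + 40859/64839·1 = 1 ✓
b·c: 452050/713229·11/10 + (-83447/129678)·9/7 + 40859/64839·1 = 1/2 ✓
b·c²: 452050/713229·121/100 + (-83447/129678)·81/49 + 40859/64839·1 = 1/3 ✓
b·Ac: (-83447/129678)·(-11/10) + 40859/64839·(-1563/1820) = 1/6 ✓
b·c³: 452050/713229·1331/1000 + (-83447/129678)·729/343 + 40859/64839·1 = 321039/3025820 ≠ 1/4 ⇒ order 3.
b·(c∘Ac): (-83447/129678)·(-99/70) + 40859/64839·(-1563/1820) = 39866/108065 ≠ 1/8
b·Ac²: (-83447/129678)·(-121/100) + 40859/64839·(-101631/127400) = 2504729/9077460 ≠ 1/12
b·A²c: 40859/64839·(-44/65) = -138292/324195 ≠ 1/24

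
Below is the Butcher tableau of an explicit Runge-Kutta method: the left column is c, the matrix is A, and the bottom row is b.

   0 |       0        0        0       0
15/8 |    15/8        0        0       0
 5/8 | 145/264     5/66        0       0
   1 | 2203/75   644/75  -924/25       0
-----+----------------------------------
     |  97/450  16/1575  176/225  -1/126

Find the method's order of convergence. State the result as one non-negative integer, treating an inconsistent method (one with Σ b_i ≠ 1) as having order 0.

4

b = (97/450, 16/1575, 176/225, -1/126)
c = (0, 15/8, 5/8, 1)
Ac = (0, 0, 25/176, -7)
Σ b_i: 97/450·1 + 16/1575·1 + 176/225·1 + (-1/126)·1 = 1 ✓
b·c: 16/1575·15/8 + 176/225·5/8 + (-1/126)·1 = 1/2 ✓
b·c²: 16/1575·225/64 + 176/225·25/64 + (-1/126)·1 = 1/3 ✓
b·Ac: 176/225·25/176 + (-1/126)·(-7) = 1/6 ✓
b·c³: 16/1575·3375/512 + 176/225·125/512 + (-1/126)·1 = 1/4 ✓
b·(c∘Ac): 176/225·125/1408 + (-1/126)·(-7) = 1/8 ✓
b·Ac²: 176/225·375/1408 + (-1/126)·63/4 = 1/12 ✓
b·A²c: (-1/126)·(-21/4) = 1/24 ✓; 4 stages ⇒ order 4.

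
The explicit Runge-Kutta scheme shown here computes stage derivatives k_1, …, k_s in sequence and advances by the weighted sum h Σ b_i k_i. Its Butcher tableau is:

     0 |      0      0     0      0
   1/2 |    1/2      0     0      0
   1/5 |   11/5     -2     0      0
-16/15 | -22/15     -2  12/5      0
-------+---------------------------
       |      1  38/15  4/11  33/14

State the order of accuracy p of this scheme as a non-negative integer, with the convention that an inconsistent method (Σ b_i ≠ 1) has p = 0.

b = (1, 38/15, 4/11, 33/14)
c = (0, 1/2, 1/5, -16/15)
Ac = (0, 0, -1, -13/25)
Σ b_i: 1·1 + 38/15·1 + 4/11·1 + 33/14·1 = 14447/2310 ≠ 1 ⇒ order 0.

0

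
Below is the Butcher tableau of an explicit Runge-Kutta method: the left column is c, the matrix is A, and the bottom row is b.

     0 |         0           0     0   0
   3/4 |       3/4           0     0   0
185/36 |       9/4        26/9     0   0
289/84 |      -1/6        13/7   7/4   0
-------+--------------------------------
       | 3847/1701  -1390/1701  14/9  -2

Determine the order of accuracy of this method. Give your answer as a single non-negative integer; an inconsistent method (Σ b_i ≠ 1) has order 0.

2

b = (3847/1701, -1390/1701, 14/9, -2)
c = (0, 3/4, 185/36, 289/84)
Ac = (0, 0, 13/6, 10469/1008)
Σ b_i: 3847/1701·1 + (-1390/1701)·1 + 14/9·1 + (-2)·1 = 1 ✓
b·c: (-1390/1701)·3/4 + 14/9·185/36 + (-2)·289/84 = 1/2 ✓
b·c²: (-1390/1701)·9/16 + 14/9·34225/1296 + (-2)·83521/7056 = 4842619/285768 ≠ 1/3 ⇒ order 2.
b·Ac: 14/9·13/6 + (-2)·10469/1008 = -26311/1512 ≠ 1/6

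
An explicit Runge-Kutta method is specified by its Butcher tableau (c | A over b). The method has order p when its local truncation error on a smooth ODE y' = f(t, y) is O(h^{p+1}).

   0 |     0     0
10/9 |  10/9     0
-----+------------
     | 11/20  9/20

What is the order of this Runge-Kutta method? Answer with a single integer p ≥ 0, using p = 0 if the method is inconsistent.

2

b = (11/20, 9/20)
c = (0, 10/9)
Σ b_i: 11/20·1 + 9/20·1 = 1 ✓
b·c: 9/20·10/9 = 1/2 ✓; 2 stages ⇒ order 2.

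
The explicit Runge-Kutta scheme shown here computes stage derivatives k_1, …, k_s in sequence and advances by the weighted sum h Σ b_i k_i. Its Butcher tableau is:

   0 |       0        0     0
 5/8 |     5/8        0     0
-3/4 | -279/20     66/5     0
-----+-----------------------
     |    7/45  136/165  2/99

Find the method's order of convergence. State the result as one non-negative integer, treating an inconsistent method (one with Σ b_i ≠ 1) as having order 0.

b = (7/45, 136/165, 2/99)
c = (0, 5/8, -3/4)
Ac = (0, 0, 33/4)
Σ b_i: 7/45·1 + 136/165·1 + 2/99·1 = 1 ✓
b·c: 136/165·5/8 + 2/99·(-3/4) = 1/2 ✓
b·c²: 136/165·25/64 + 2/99·9/16 = 1/3 ✓
b·Ac: 2/99·33/4 = 1/6 ✓; 3 stages ⇒ order 3.

3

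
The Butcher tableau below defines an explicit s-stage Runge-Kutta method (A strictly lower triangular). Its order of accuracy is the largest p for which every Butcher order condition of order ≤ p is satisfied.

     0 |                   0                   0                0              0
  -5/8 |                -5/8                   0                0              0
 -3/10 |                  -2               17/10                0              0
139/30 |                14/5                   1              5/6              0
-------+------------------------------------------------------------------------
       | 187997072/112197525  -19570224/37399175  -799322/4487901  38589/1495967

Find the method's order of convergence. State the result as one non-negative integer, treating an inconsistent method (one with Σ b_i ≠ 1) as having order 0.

3

b = (187997072/112197525, -19570224/37399175, -799322/4487901, 38589/1495967)
c = (0, -5/8, -3/10, 139/30)
Ac = (0, 0, -17/16, -7/8)
Σ b_i: 187997072/112197525·1 + (-19570224/37399175)·1 + (-799322/4487901)·1 + 38589/1495967·1 = 1 ✓
b·c: (-19570224/37399175)·(-5/8) + (-799322/4487901)·(-3/10) + 38589/1495967·139/30 = 1/2 ✓
b·c²: (-19570224/37399175)·25/64 + (-799322/4487901)·9/100 + 38589/1495967·19321/900 = 1/3 ✓
b·Ac: (-799322/4487901)·(-17/16) + 38589/1495967·(-7/8) = 1/6 ✓
b·c³: (-19570224/37399175)·(-125/512) + (-799322/4487901)·(-27/1000) + 38589/1495967·2685619/27000 = 145319605991/53854812000 ≠ 1/4 ⇒ order 3.
b·(c∘Ac): (-799322/4487901)·51/160 + 38589/1495967·(-973/240) = -1206871/7479835 ≠ 1/8
b·Ac²: (-799322/4487901)·85/128 + 38589/1495967·149/320 = -76303321/718064160 ≠ 1/12
b·A²c: 38589/1495967·(-85/96) = -1093355/47870944 ≠ 1/24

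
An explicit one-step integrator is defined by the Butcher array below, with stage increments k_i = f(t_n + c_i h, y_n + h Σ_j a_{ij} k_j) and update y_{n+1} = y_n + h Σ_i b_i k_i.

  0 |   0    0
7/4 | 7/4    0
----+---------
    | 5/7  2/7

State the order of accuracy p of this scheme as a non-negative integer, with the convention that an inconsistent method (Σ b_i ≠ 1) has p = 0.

b = (5/7, 2/7)
c = (0, 7/4)
Σ b_i: 5/7·1 + 2/7·1 = 1 ✓
b·c: 2/7·7/4 = 1/2 ✓; 2 stages ⇒ order 2.

2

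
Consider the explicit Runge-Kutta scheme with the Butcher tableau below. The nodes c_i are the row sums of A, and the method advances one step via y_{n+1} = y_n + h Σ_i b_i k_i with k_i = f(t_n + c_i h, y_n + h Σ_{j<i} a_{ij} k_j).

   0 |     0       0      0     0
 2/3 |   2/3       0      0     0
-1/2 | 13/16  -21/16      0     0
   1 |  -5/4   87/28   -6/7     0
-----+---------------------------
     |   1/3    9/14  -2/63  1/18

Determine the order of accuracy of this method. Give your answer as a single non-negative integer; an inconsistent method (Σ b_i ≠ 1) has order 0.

4

b = (1/3, 9/14, -2/63, 1/18)
c = (0, 2/3, -1/2, 1)
Ac = (0, 0, -7/8, 5/2)
Σ b_i: 1/3·1 + 9/14·1 + (-2/63)·1 + 1/18·1 = 1 ✓
b·c: 9/14·2/3 + (-2/63)·(-1/2) + 1/18·1 = 1/2 ✓
b·c²: 9/14·4/9 + (-2/63)·1/4 + 1/18·1 = 1/3 ✓
b·Ac: (-2/63)·(-7/8) + 1/18·5/2 = 1/6 ✓
b·c³: 9/14·8/27 + (-2/63)·(-1/8) + 1/18·1 = 1/4 ✓
b·(c∘Ac): (-2/63)·7/16 + 1/18·5/2 = 1/8 ✓
b·Ac²: (-2/63)·(-7/12) + 1/18·7/6 = 1/12 ✓
b·A²c: 1/18·3/4 = 1/24 ✓; 4 stages ⇒ order 4.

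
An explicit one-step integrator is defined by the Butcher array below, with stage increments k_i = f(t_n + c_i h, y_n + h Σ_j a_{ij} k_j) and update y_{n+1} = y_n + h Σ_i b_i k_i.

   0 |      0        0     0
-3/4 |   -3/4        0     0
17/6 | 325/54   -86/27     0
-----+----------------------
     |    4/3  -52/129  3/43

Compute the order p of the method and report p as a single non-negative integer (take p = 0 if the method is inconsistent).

3

b = (4/3, -52/129, 3/43)
c = (0, -3/4, 17/6)
Ac = (0, 0, 43/18)
Σ b_i: 4/3·1 + (-52/129)·1 + 3/43·1 = 1 ✓
b·c: (-52/129)·(-3/4) + 3/43·17/6 = 1/2 ✓
b·c²: (-52/129)·9/16 + 3/43·289/36 = 1/3 ✓
b·Ac: 3/43·43/18 = 1/6 ✓; 3 stages ⇒ order 3.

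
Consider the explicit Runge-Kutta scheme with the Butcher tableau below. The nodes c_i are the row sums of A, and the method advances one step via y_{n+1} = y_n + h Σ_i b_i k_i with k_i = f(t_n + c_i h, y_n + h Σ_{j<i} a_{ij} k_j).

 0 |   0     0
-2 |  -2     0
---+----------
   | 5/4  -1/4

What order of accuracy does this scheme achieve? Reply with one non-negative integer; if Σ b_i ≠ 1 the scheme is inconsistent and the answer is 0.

2

b = (5/4, -1/4)
c = (0, -2)
Σ b_i: 5/4·1 + (-1/4)·1 = 1 ✓
b·c: (-1/4)·(-2) = 1/2 ✓; 2 stages ⇒ order 2.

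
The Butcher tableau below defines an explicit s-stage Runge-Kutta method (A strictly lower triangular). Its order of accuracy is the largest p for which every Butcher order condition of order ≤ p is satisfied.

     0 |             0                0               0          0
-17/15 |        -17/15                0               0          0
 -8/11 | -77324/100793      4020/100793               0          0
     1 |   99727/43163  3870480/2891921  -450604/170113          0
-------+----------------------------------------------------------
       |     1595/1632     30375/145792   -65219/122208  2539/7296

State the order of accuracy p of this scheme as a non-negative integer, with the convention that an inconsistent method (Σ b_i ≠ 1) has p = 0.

4

b = (1595/1632, 30375/145792, -65219/122208, 2539/7296)
c = (0, -17/15, -8/11, 1)
Ac = (0, 0, -268/5929, 1040/2539)
Σ b_i: 1595/1632·1 + 30375/145792·1 + (-65219/122208)·1 + 2539/7296·1 = 1 ✓
b·c: 30375/145792·(-17/15) + (-65219/122208)·(-8/11) + 2539/7296·1 = 1/2 ✓
b·c²: 30375/145792·289/225 + (-65219/122208)·64/121 + 2539/7296·1 = 1/3 ✓
b·Ac: (-65219/122208)·(-268/5929) + 2539/7296·1040/2539 = 1/6 ✓
b·c³: 30375/145792·(-4913/3375) + (-65219/122208)·(-512/1331) + 2539/7296·1 = 1/4 ✓
b·(c∘Ac): (-65219/122208)·2144/65219 + 2539/7296·1040/2539 = 1/8 ✓
b·Ac²: (-65219/122208)·4556/88935 + 2539/7296·12112/38085 = 1/12 ✓
b·A²c: 2539/7296·304/2539 = 1/24 ✓; 4 stages ⇒ order 4.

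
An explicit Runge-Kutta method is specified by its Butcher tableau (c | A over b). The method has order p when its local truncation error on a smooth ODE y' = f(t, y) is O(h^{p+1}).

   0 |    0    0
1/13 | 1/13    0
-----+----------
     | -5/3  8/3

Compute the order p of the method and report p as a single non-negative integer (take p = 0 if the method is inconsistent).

b = (-5/3, 8/3)
c = (0, 1/13)
Σ b_i: (-5/3)·1 + 8/3·1 = 1 ✓
b·c: 8/3·1/13 = 8/39 ≠ 1/2 ⇒ order 1.

1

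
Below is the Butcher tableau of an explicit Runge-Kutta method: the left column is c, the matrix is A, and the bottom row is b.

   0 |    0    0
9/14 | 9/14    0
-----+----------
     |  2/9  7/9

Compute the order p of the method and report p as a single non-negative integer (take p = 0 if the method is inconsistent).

2

b = (2/9, 7/9)
c = (0, 9/14)
Σ b_i: 2/9·1 + 7/9·1 = 1 ✓
b·c: 7/9·9/14 = 1/2 ✓; 2 stages ⇒ order 2.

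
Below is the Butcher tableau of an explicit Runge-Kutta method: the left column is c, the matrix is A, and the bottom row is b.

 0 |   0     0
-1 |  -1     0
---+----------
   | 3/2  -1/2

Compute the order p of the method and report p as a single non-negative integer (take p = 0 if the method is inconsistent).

b = (3/2, -1/2)
c = (0, -1)
Σ b_i: 3/2·1 + (-1/2)·1 = 1 ✓
b·c: (-1/2)·(-1) = 1/2 ✓; 2 stages ⇒ order 2.

2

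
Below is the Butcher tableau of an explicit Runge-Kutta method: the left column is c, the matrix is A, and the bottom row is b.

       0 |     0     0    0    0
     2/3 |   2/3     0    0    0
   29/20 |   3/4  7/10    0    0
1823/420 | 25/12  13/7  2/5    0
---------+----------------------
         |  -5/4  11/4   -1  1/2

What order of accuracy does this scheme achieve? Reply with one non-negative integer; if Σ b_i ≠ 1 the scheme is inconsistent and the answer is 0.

b = (-5/4, 11/4, -1, 1/2)
c = (0, 2/3, 29/20, 1823/420)
Ac = (0, 0, 7/15, 1909/1050)
Σ b_i: (-5/4)·1 + 11/4·1 + (-1)·1 + 1/2·1 = 1 ✓
b·c: 11/4·2/3 + (-1)·29/20 + 1/2·1823/420 = 143/56 ≠ 1/2 ⇒ order 1.

1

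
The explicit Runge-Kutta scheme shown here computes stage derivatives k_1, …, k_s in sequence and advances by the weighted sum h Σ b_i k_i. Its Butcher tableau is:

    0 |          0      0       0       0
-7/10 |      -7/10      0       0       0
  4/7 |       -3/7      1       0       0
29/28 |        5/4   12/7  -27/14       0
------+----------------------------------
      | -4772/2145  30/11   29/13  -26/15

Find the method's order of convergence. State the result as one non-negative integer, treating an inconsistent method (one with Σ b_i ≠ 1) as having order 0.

b = (-4772/2145, 30/11, 29/13, -26/15)
c = (0, -7/10, 4/7, 29/28)
Ac = (0, 0, -7/10, -564/245)
Σ b_i: (-4772/2145)·1 + 30/11·1 + 29/13·1 + (-26/15)·1 = 1 ✓
b·c: 30/11·(-7/10) + 29/13·4/7 + (-26/15)·29/28 = -10423/4290 ≠ 1/2 ⇒ order 1.

1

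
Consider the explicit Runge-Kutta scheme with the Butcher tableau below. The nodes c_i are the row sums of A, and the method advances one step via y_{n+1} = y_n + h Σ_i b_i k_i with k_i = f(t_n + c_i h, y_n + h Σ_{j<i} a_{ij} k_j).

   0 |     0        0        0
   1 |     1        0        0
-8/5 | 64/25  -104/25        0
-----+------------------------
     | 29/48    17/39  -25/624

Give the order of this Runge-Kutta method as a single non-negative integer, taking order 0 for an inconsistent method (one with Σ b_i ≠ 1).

b = (29/48, 17/39, -25/624)
c = (0, 1, -8/5)
Ac = (0, 0, -104/25)
Σ b_i: 29/48·1 + 17/39·1 + (-25/624)·1 = 1 ✓
b·c: 17/39·1 + (-25/624)·(-8/5) = 1/2 ✓
b·c²: 17/39·1 + (-25/624)·64/25 = 1/3 ✓
b·Ac: (-25/624)·(-104/25) = 1/6 ✓; 3 stages ⇒ order 3.

3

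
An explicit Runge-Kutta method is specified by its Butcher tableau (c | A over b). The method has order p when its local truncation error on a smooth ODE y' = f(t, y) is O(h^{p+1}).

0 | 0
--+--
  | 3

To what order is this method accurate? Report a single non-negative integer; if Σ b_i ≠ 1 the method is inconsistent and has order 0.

0

b = (3)
c = (0)
Σ b_i: 3·1 = 3 ≠ 1 ⇒ order 0.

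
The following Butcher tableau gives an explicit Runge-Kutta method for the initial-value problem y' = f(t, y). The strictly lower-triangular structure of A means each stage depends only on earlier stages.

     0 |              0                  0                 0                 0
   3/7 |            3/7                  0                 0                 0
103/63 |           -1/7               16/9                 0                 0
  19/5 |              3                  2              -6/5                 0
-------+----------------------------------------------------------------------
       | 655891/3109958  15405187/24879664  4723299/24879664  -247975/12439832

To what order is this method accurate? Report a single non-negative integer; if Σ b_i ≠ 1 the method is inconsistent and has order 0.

3

b = (655891/3109958, 15405187/24879664, 4723299/24879664, -247975/12439832)
c = (0, 3/7, 103/63, 19/5)
Ac = (0, 0, 16/21, -116/105)
Σ b_i: 655891/3109958·1 + 15405187/24879664·1 + 4723299/24879664·1 + (-247975/12439832)·1 = 1 ✓
b·c: 15405187/24879664·3/7 + 4723299/24879664·103/63 + (-247975/12439832)·19/5 = 1/2 ✓
b·c²: 15405187/24879664·9/49 + 4723299/24879664·10609/3969 + (-247975/12439832)·361/25 = 1/3 ✓
b·Ac: 4723299/24879664·16/21 + (-247975/12439832)·(-116/105) = 1/6 ✓
b·c³: 15405187/24879664·27/343 + 4723299/24879664·1092727/250047 + (-247975/12439832)·6859/125 = -116630509/541378215 ≠ 1/4 ⇒ order 3.
b·(c∘Ac): 4723299/24879664·1648/1323 + (-247975/12439832)·(-2204/525) = 20909807/65309118 ≠ 1/8
b·Ac²: 4723299/24879664·16/49 + (-247975/12439832)·(-2684/945) = 3669217/30935898 ≠ 1/12
b·A²c: (-247975/12439832)·(-32/35) = 28340/1554979 ≠ 1/24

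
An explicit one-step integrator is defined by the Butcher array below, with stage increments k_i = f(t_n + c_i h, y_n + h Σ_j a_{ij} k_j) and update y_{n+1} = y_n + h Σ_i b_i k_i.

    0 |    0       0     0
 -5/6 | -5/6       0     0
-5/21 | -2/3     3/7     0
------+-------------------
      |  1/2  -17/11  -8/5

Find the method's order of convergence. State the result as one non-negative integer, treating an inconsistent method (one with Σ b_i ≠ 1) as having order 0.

b = (1/2, -17/11, -8/5)
c = (0, -5/6, -5/21)
Ac = (0, 0, -5/14)
Σ b_i: 1/2·1 + (-17/11)·1 + (-8/5)·1 = -291/110 ≠ 1 ⇒ order 0.

0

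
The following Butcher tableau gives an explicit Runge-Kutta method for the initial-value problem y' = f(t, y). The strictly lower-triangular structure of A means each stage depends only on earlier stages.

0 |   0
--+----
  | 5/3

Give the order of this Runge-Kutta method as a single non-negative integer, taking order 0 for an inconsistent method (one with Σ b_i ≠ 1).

0

b = (5/3)
c = (0)
Σ b_i: 5/3·1 = 5/3 ≠ 1 ⇒ order 0.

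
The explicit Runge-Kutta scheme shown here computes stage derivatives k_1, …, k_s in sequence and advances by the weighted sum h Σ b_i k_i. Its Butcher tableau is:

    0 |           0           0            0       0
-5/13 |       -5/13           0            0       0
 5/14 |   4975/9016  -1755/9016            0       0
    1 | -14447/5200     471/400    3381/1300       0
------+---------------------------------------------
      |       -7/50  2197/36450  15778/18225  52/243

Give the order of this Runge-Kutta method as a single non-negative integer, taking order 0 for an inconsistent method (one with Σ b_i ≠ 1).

b = (-7/50, 2197/36450, 15778/18225, 52/243)
c = (0, -5/13, 5/14, 1)
Ac = (0, 0, 675/9016, 99/208)
Σ b_i: (-7/50)·1 + 2197/36450·1 + 15778/18225·1 + 52/243·1 = 1 ✓
b·c: 2197/36450·(-5/13) + 15778/18225·5/14 + 52/243·1 = 1/2 ✓
b·c²: 2197/36450·25/169 + 15778/18225·25/196 + 52/243·1 = 1/3 ✓
b·Ac: 15778/18225·675/9016 + 52/243·99/208 = 1/6 ✓
b·c³: 2197/36450·(-125/2197) + 15778/18225·125/2744 + 52/243·1 = 1/4 ✓
b·(c∘Ac): 15778/18225·3375/126224 + 52/243·99/208 = 1/8 ✓
b·Ac²: 15778/18225·(-3375/117208) + 52/243·171/338 = 1/12 ✓
b·A²c: 52/243·81/416 = 1/24 ✓; 4 stages ⇒ order 4.

4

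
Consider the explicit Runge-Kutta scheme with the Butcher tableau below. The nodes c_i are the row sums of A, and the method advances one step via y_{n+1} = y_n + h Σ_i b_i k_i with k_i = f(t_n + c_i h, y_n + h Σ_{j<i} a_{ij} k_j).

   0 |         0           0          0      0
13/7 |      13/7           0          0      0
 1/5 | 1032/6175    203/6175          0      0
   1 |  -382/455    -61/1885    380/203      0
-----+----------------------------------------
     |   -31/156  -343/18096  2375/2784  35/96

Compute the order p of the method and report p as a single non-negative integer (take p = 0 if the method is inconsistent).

b = (-31/156, -343/18096, 2375/2784, 35/96)
c = (0, 13/7, 1/5, 1)
Ac = (0, 0, 29/475, 11/35)
Σ b_i: (-31/156)·1 + (-343/18096)·1 + 2375/2784·1 + 35/96·1 = 1 ✓
b·c: (-343/18096)·13/7 + 2375/2784·1/5 + 35/96·1 = 1/2 ✓
b·c²: (-343/18096)·169/49 + 2375/2784·1/25 + 35/96·1 = 1/3 ✓
b·Ac: 2375/2784·29/475 + 35/96·11/35 = 1/6 ✓
b·c³: (-343/18096)·2197/343 + 2375/2784·1/125 + 35/96·1 = 1/4 ✓
b·(c∘Ac): 2375/2784·29/2375 + 35/96·11/35 = 1/8 ✓
b·Ac²: 2375/2784·377/3325 + 35/96·(-9/245) = 1/12 ✓
b·A²c: 35/96·4/35 = 1/24 ✓; 4 stages ⇒ order 4.

4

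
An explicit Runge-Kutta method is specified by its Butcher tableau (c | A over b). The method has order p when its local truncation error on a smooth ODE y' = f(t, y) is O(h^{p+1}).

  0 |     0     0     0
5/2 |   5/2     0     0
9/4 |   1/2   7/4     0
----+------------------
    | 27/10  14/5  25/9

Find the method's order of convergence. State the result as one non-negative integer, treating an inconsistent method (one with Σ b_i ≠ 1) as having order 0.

0

b = (27/10, 14/5, 25/9)
c = (0, 5/2, 9/4)
Ac = (0, 0, 35/8)
Σ b_i: 27/10·1 + 14/5·1 + 25/9·1 = 149/18 ≠ 1 ⇒ order 0.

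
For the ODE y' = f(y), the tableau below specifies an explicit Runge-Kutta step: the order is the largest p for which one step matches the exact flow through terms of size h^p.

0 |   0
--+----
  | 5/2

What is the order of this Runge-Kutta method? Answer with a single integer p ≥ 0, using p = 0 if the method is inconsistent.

0

b = (5/2)
c = (0)
Σ b_i: 5/2·1 = 5/2 ≠ 1 ⇒ order 0.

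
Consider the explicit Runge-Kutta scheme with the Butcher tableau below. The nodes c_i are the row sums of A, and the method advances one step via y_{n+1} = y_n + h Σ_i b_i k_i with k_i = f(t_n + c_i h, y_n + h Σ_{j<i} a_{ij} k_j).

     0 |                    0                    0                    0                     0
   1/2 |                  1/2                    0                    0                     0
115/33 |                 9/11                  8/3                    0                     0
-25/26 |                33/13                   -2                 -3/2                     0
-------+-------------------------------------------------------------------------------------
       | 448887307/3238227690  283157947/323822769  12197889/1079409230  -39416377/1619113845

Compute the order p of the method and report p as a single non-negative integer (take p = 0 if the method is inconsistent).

b = (448887307/3238227690, 283157947/323822769, 12197889/1079409230, -39416377/1619113845)
c = (0, 1/2, 115/33, -25/26)
Ac = (0, 0, 4/3, -137/22)
Σ b_i: 448887307/3238227690·1 + 283157947/323822769·1 + 12197889/1079409230·1 + (-39416377/1619113845)·1 = 1 ✓
b·c: 283157947/323822769·1/2 + 12197889/1079409230·115/33 + (-39416377/1619113845)·(-25/26) = 1/2 ✓
b·c²: 283157947/323822769·1/4 + 12197889/1079409230·13225/1089 + (-39416377/1619113845)·625/676 = 1/3 ✓
b·Ac: 12197889/1079409230·4/3 + (-39416377/1619113845)·(-137/22) = 1/6 ✓
b·c³: 283157947/323822769·1/8 + 12197889/1079409230·1520875/35937 + (-39416377/1619113845)·(-15625/17576) = 2169964499/3562050459 ≠ 1/4 ⇒ order 3.
b·(c∘Ac): 12197889/1079409230·460/99 + (-39416377/1619113845)·3425/572 = -120800243/1295291076 ≠ 1/8
b·Ac²: 12197889/1079409230·2/3 + (-39416377/1619113845)·(-6794/363) = 4949503619/10686151377 ≠ 1/12
b·A²c: (-39416377/1619113845)·(-2) = 78832754/1619113845 ≠ 1/24

3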